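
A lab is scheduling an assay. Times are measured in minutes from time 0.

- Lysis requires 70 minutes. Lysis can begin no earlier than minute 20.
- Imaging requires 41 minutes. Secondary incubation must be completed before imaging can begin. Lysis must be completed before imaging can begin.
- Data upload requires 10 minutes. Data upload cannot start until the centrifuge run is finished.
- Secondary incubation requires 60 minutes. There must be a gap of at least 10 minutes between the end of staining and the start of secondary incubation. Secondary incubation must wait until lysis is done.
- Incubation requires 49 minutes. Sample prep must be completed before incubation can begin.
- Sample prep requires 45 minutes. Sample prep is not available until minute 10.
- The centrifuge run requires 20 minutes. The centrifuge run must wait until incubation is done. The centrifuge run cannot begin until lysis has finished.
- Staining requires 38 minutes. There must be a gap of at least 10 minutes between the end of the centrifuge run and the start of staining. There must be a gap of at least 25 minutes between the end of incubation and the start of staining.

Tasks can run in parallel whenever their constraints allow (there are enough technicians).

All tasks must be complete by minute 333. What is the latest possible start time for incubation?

Nothing follows imaging; the deadline of minute 333 is its only limit. It must start by 333 − 41 = minute 292.
Since imaging (must start by minute 292) depends on it, secondary incubation must finish by minute 292. Backing off its 60-minute duration gives a latest start of minute 232.
Since secondary incubation (must start by minute 232, minus 10-minute gap → minute 222) depends on it, staining must finish by minute 222. Backing off its 38-minute duration gives a latest start of minute 184.
Nothing follows data upload; the deadline of minute 333 is its only limit. It must start by 333 − 10 = minute 323.
The centrifuge run must finish in time for staining (must start by minute 184, minus 10-minute gap → minute 174); data upload (must start by minute 323). The tightest is minute 174, so the centrifuge run must start by 174 − 20 = minute 154.
For incubation: the centrifuge run (must start by minute 154); staining (must start by minute 184, minus 25-minute gap → minute 159). The most restrictive is minute 154; with a 49-minute duration, incubation must start by minute 105.

105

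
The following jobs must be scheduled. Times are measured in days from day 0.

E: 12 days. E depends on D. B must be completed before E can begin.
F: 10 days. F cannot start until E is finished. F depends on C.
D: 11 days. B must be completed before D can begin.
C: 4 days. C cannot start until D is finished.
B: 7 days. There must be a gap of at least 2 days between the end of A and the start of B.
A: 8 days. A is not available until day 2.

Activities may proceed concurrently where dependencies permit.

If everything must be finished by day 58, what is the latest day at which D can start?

25

Nothing follows F; the deadline of day 58 is its only limit. It must start by 58 − 10 = day 48.
Since F (must start by day 48) depends on it, C must finish by day 48. Backing off its 4-day duration gives a latest start of day 44.
E must finish before F (must start by day 48). With a 12-day duration, E must start by 48 − 12 = day 36.
D has several dependents: C (must start by day 44); E (must start by day 36). The earliest of those limits is day 36, so D must start by 36 − 11 = day 25.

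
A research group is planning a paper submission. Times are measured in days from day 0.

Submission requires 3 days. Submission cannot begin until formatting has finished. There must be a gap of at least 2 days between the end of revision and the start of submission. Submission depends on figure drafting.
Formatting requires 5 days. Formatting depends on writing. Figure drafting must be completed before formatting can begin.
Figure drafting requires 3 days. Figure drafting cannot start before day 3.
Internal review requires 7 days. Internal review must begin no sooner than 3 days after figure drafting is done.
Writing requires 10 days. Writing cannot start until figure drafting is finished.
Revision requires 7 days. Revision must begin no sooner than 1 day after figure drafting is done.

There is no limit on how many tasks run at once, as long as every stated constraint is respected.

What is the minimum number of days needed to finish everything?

24

Figure drafting waits on its own release at day 3, so it starts at day 3 and finishes at 3 + 3 = day 6.
After figure drafting (finishes day 6, plus 1-day gap → day 7), revision can start at day 7 and finishes at day 14.
Internal review waits on figure drafting (finishes day 6, plus 3-day gap → day 9), so it starts at day 9 and finishes at 9 + 7 = day 16.
After figure drafting (finishes day 6), writing can start at day 6 and finishes at day 16.
For formatting: writing (finishes day 16); figure drafting (finishes day 6). Taking the maximum gives a start of day 16, and it finishes at 16 + 5 = day 21.
Submission cannot start until formatting (finishes day 21); revision (finishes day 14, plus 2-day gap → day 16); figure drafting (finishes day 6). The controlling bound is day 21, so submission finishes at 21 + 3 = day 24.
All tasks are finished once the last one completes. Finish times: Figure drafting at 6, Writing at 16, Internal review at 16, Revision at 14, Formatting at 21, Submission at 24. The latest is day 24.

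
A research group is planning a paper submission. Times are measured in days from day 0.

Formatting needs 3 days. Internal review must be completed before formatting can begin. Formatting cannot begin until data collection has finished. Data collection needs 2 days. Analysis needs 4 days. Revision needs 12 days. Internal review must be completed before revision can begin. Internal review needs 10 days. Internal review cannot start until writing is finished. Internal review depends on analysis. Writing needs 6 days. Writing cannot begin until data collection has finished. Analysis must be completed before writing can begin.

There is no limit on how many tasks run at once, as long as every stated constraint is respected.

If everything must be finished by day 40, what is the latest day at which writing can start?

12

Revision has no dependents, so it just needs to finish by day 40. Starting by 40 − 12 = day 28 achieves that.
To finish by day 40, formatting (duration 3) must start no later than day 37.
Internal review has several dependents: revision (must start by day 28); formatting (must start by day 37). The earliest of those limits is day 28, so internal review must start by 28 − 10 = day 18.
Since internal review (must start by day 18) depends on it, writing must finish by day 18. Backing off its 6-day duration gives a latest start of day 12.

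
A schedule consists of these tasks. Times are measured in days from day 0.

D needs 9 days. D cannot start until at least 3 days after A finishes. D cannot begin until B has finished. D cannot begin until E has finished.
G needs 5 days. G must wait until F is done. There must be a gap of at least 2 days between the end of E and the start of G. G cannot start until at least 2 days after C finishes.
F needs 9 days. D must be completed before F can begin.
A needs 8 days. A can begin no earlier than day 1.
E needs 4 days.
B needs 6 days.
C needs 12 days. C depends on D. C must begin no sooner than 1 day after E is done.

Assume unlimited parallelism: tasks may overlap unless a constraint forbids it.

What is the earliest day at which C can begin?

21

Nothing blocks E, so it runs from day 0 to day 4.
B has no prerequisites, so it starts at day 0 and finishes at day 6.
A waits on its own release at day 1, so it starts at day 1 and finishes at 1 + 8 = day 9.
D has to wait for A (finishes day 9, plus 3-day gap → day 12); B (finishes day 6); E (finishes day 4). The latest of these is day 12, so D runs day 12 to 12 + 9 = day 21.
C waits on D (finishes day 21); E (finishes day 4, plus 1-day gap → day 5). The latest of these is day 21, which is the earliest C can start.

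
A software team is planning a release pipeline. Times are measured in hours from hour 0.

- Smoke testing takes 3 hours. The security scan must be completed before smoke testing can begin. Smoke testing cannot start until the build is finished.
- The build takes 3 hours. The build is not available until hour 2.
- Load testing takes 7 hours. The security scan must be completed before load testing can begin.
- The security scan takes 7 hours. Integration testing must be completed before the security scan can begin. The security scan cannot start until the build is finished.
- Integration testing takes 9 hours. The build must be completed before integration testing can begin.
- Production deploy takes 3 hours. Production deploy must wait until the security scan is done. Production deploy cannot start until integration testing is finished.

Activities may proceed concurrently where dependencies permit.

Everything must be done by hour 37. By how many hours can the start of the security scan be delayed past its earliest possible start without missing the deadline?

After its own release at hour 2, the build can start at hour 2 and finishes at hour 5.
After the build (finishes hour 5), integration testing can start at hour 5 and finishes at hour 14.
The security scan cannot start until integration testing (finishes hour 14); the build (finishes hour 5). The controlling bound is hour 14, so the security scan finishes at 14 + 7 = hour 21.

Working backward from the deadline:
Nothing follows smoke testing; the deadline of hour 37 is its only limit. It must start by 37 − 3 = hour 34.
Nothing follows load testing; the deadline of hour 37 is its only limit. It must start by 37 − 7 = hour 30.
Nothing follows production deploy; the deadline of hour 37 is its only limit. It must start by 37 − 3 = hour 34.
For the security scan: smoke testing (must start by hour 34); load testing (must start by hour 30); production deploy (must start by hour 34). The most restrictive is hour 30; with a 7-hour duration, the security scan must start by hour 23.
So the security scan can start as early as hour 14 and as late as hour 23, giving 23 − 14 = 9 hours of slack.

9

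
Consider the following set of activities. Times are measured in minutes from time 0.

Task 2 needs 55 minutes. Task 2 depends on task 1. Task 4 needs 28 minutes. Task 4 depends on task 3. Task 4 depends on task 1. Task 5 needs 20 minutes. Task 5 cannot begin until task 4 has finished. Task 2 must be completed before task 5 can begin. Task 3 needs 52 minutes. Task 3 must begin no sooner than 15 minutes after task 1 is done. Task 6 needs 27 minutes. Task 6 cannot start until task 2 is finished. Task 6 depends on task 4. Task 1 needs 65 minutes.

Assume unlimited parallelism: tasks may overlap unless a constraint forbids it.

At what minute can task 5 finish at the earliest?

180

Task 1 has no prerequisites, so it starts at minute 0 and finishes at minute 65.
Task 3 waits on task 1 (finishes minute 65, plus 15-minute gap → minute 80), so it starts at minute 80 and finishes at 80 + 52 = minute 132.
Task 4 needs all of task 3 (finishes minute 132); task 1 (finishes minute 65). That puts its earliest start at minute 132; it finishes at 132 + 28 = minute 160.
Task 2 cannot begin until task 1 (finishes minute 65). It runs from minute 65 to 65 + 55 = minute 120.
Task 5 needs all of task 4 (finishes minute 160); task 2 (finishes minute 120). That puts its earliest start at minute 160; it finishes at 160 + 20 = minute 180.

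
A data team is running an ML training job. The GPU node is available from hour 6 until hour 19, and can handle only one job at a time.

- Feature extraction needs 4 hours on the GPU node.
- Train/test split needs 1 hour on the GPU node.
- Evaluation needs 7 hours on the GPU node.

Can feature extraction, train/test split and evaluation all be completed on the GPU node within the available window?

The GPU node window is 19 − 6 = 13 hours.
Running back to back, the jobs need 4 + 1 + 7 = 12 hours on the GPU node.
Since 12 ≤ 13, they fit within the window.

Yes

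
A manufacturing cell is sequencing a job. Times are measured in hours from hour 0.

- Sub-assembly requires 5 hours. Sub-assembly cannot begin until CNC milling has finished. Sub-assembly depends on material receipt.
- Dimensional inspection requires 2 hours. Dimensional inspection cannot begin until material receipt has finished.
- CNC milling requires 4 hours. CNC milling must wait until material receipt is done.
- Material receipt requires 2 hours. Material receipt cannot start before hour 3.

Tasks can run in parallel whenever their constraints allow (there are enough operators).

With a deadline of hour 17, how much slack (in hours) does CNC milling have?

Material receipt waits on its own release at hour 3, so it starts at hour 3 and finishes at 3 + 2 = hour 5.
CNC milling cannot begin until material receipt (finishes hour 5). It runs from hour 5 to 5 + 4 = hour 9.

Working backward from the deadline:
Sub-assembly has no dependents, so it just needs to finish by hour 17. Starting by 17 − 5 = hour 12 achieves that.
Since sub-assembly (must start by hour 12) depends on it, CNC milling must finish by hour 12. Backing off its 4-hour duration gives a latest start of hour 8.
So CNC milling can start as early as hour 5 and as late as hour 8, giving 8 − 5 = 3 hours of slack.

3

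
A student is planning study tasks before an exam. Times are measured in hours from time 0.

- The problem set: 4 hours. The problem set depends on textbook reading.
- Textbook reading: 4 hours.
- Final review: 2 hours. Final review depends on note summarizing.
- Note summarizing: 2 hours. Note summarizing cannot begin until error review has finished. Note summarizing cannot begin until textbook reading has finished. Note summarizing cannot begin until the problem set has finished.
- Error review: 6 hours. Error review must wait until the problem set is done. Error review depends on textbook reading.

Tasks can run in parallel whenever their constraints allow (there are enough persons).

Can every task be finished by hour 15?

No

Textbook reading has no prerequisites, so it starts at hour 0 and finishes at hour 4.
The problem set waits on textbook reading (finishes hour 4), so it starts at hour 4 and finishes at 4 + 4 = hour 8.
Error review cannot start until the problem set (finishes hour 8); textbook reading (finishes hour 4). The controlling bound is hour 8, so error review finishes at 8 + 6 = hour 14.
Note summarizing needs all of error review (finishes hour 14); textbook reading (finishes hour 4); the problem set (finishes hour 8). That puts its earliest start at hour 14; it finishes at 14 + 2 = hour 16.
After note summarizing (finishes hour 16), final review can start at hour 16 and finishes at hour 18.
The earliest everything can be done is hour 18, which is after the deadline of 15, so it is not possible.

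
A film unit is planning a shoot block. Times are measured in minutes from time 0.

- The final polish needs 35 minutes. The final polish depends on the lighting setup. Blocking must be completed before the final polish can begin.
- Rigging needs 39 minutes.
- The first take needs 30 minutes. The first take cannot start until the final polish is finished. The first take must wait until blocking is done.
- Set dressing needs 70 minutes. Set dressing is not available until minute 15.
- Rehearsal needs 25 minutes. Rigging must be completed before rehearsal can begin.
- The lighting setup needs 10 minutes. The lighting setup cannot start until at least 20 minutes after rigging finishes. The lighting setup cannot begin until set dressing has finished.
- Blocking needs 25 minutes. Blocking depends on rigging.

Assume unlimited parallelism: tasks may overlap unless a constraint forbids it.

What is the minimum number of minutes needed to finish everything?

Set dressing waits on its own release at minute 15, so it starts at minute 15 and finishes at 15 + 70 = minute 85.
Nothing blocks rigging, so it runs from minute 0 to minute 39.
Rehearsal waits on rigging (finishes minute 39), so it starts at minute 39 and finishes at 39 + 25 = minute 64.
Blocking cannot begin until rigging (finishes minute 39). It runs from minute 39 to 39 + 25 = minute 64.
The lighting setup cannot start until rigging (finishes minute 39, plus 20-minute gap → minute 59); set dressing (finishes minute 85). The controlling bound is minute 85, so the lighting setup finishes at 85 + 10 = minute 95.
For the final polish: the lighting setup (finishes minute 95); blocking (finishes minute 64). Taking the maximum gives a start of minute 95, and it finishes at 95 + 35 = minute 130.
The first take has to wait for the final polish (finishes minute 130); blocking (finishes minute 64). The latest of these is minute 130, so the first take runs minute 130 to 130 + 30 = minute 160.
All tasks are finished once the last one completes. Finish times: Rigging at 39, Set dressing at 85, The lighting setup at 95, Blocking at 64, Rehearsal at 64, The final polish at 130, The first take at 160. The latest is minute 160.

160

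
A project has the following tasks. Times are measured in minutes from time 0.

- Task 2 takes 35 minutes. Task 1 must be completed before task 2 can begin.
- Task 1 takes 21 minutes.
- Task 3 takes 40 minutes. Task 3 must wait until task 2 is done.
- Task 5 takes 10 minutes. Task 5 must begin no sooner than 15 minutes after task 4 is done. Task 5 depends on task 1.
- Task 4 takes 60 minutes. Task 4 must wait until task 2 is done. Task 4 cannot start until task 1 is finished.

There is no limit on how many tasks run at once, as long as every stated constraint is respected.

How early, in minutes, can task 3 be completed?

Nothing blocks task 1, so it runs from minute 0 to minute 21.
After task 1 (finishes minute 21), task 2 can start at minute 21 and finishes at minute 56.
After task 2 (finishes minute 56), task 3 can start at minute 56 and finishes at minute 96.

96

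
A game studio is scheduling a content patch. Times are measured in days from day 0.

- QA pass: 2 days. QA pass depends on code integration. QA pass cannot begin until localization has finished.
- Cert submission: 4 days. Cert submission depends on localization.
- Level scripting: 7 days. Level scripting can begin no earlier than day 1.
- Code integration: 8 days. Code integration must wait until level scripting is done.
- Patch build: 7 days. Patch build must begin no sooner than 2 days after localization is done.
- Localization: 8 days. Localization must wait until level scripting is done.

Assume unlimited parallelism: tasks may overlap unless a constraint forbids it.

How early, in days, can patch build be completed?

Level scripting waits on its own release at day 1, so it starts at day 1 and finishes at 1 + 7 = day 8.
After level scripting (finishes day 8), localization can start at day 8 and finishes at day 16.
Patch build waits on localization (finishes day 16, plus 2-day gap → day 18), so it starts at day 18 and finishes at 18 + 7 = day 25.

25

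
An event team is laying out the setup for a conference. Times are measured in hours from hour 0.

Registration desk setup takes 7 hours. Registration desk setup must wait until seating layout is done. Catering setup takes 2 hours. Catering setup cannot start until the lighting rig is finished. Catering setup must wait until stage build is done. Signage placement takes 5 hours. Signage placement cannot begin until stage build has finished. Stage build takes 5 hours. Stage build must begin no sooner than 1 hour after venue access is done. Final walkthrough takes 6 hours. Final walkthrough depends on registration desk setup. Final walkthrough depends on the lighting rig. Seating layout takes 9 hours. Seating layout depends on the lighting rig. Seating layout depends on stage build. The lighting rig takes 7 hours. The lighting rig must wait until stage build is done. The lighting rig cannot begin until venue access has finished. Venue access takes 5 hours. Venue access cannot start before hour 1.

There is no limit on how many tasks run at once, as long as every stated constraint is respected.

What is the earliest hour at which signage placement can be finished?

17

Venue access waits on its own release at hour 1, so it starts at hour 1 and finishes at 1 + 5 = hour 6.
After venue access (finishes hour 6, plus 1-hour gap → hour 7), stage build can start at hour 7 and finishes at hour 12.
After stage build (finishes hour 12), signage placement can start at hour 12 and finishes at hour 17.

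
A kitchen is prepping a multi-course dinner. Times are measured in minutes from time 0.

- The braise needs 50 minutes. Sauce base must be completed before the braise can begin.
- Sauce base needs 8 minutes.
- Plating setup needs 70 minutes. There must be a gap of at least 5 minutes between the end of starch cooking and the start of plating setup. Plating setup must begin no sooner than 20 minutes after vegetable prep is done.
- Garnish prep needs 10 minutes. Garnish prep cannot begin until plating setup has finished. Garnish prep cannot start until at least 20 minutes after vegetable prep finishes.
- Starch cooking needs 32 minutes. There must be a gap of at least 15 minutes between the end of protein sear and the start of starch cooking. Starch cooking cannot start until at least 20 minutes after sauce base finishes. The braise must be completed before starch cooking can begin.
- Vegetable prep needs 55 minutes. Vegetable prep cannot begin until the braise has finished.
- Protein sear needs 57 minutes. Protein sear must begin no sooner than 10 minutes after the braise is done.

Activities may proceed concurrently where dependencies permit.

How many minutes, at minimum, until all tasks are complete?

Sauce base has no prerequisites, so it starts at minute 0 and finishes at minute 8.
The braise waits on sauce base (finishes minute 8), so it starts at minute 8 and finishes at 8 + 50 = minute 58.
Vegetable prep cannot begin until the braise (finishes minute 58). It runs from minute 58 to 58 + 55 = minute 113.
Protein sear waits on the braise (finishes minute 58, plus 10-minute gap → minute 68), so it starts at minute 68 and finishes at 68 + 57 = minute 125.
Starch cooking has to wait for protein sear (finishes minute 125, plus 15-minute gap → minute 140); sauce base (finishes minute 8, plus 20-minute gap → minute 28); the braise (finishes minute 58). The latest of these is minute 140, so starch cooking runs minute 140 to 140 + 32 = minute 172.
For plating setup: starch cooking (finishes minute 172, plus 5-minute gap → minute 177); vegetable prep (finishes minute 113, plus 20-minute gap → minute 133). Taking the maximum gives a start of minute 177, and it finishes at 177 + 70 = minute 247.
Garnish prep needs all of plating setup (finishes minute 247); vegetable prep (finishes minute 113, plus 20-minute gap → minute 133). That puts its earliest start at minute 247; it finishes at 247 + 10 = minute 257.
All tasks are finished once the last one completes. Finish times: Sauce base at 8, The braise at 58, Protein sear at 125, Vegetable prep at 113, Starch cooking at 172, Plating setup at 247, Garnish prep at 257. The latest is minute 257.

257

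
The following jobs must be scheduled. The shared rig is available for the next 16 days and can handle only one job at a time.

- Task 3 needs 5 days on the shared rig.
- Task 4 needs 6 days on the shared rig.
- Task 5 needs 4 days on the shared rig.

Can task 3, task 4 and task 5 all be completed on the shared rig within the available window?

Yes

Running back to back, the jobs need 5 + 6 + 4 = 15 days on the shared rig.
Since 15 ≤ 16, they fit within the window.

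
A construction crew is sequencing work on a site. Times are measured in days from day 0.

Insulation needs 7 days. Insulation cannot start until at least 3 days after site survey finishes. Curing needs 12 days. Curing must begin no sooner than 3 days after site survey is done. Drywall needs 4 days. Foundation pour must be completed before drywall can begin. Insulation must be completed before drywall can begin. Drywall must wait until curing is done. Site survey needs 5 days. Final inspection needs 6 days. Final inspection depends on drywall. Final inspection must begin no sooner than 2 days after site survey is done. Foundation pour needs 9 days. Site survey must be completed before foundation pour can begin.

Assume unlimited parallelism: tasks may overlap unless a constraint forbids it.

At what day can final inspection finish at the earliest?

Site survey can start immediately at day 0; it finishes at day 5.
After site survey (finishes day 5, plus 3-day gap → day 8), insulation can start at day 8 and finishes at day 15.
After site survey (finishes day 5, plus 3-day gap → day 8), curing can start at day 8 and finishes at day 20.
Foundation pour cannot begin until site survey (finishes day 5). It runs from day 5 to 5 + 9 = day 14.
Drywall has to wait for foundation pour (finishes day 14); insulation (finishes day 15); curing (finishes day 20). The latest of these is day 20, so drywall runs day 20 to 20 + 4 = day 24.
Final inspection needs all of drywall (finishes day 24); site survey (finishes day 5, plus 2-day gap → day 7). That puts its earliest start at day 24; it finishes at 24 + 6 = day 30.

30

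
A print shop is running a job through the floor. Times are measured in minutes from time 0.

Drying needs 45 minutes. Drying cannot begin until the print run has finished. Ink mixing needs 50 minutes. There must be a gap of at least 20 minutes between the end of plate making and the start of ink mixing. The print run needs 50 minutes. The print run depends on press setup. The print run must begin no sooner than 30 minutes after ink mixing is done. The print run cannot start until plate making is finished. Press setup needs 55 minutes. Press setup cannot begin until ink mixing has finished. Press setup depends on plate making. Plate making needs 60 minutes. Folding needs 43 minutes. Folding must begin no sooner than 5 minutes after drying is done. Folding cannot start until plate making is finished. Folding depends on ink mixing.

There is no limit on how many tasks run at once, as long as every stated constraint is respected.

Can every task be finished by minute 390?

Yes

Nothing blocks plate making, so it runs from minute 0 to minute 60.
After plate making (finishes minute 60, plus 20-minute gap → minute 80), ink mixing can start at minute 80 and finishes at minute 130.
Press setup cannot start until ink mixing (finishes minute 130); plate making (finishes minute 60). The controlling bound is minute 130, so press setup finishes at 130 + 55 = minute 185.
The print run cannot start until press setup (finishes minute 185); ink mixing (finishes minute 130, plus 30-minute gap → minute 160); plate making (finishes minute 60). The controlling bound is minute 185, so the print run finishes at 185 + 50 = minute 235.
After the print run (finishes minute 235), drying can start at minute 235 and finishes at minute 280.
Folding cannot start until drying (finishes minute 280, plus 5-minute gap → minute 285); plate making (finishes minute 60); ink mixing (finishes minute 130). The controlling bound is minute 285, so folding finishes at 285 + 43 = minute 328.
Every task is finished by minute 328, which is no later than the deadline of 390, so the schedule is feasible.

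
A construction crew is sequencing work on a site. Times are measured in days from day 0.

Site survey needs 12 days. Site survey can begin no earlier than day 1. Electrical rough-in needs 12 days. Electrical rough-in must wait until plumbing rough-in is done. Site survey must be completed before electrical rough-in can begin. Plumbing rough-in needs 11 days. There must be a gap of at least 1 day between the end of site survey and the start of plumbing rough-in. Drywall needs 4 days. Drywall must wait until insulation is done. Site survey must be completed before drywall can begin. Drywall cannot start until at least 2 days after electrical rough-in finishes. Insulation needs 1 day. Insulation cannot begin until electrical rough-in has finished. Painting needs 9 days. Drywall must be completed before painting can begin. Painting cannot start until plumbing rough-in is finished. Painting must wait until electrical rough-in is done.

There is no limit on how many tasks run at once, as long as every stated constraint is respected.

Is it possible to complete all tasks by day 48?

No

Site survey waits on its own release at day 1, so it starts at day 1 and finishes at 1 + 12 = day 13.
After site survey (finishes day 13, plus 1-day gap → day 14), plumbing rough-in can start at day 14 and finishes at day 25.
Electrical rough-in has to wait for plumbing rough-in (finishes day 25); site survey (finishes day 13). The latest of these is day 25, so electrical rough-in runs day 25 to 25 + 12 = day 37.
Insulation waits on electrical rough-in (finishes day 37), so it starts at day 37 and finishes at 37 + 1 = day 38.
Drywall cannot start until insulation (finishes day 38); site survey (finishes day 13); electrical rough-in (finishes day 37, plus 2-day gap → day 39). The controlling bound is day 39, so drywall finishes at 39 + 4 = day 43.
Painting has to wait for drywall (finishes day 43); plumbing rough-in (finishes day 25); electrical rough-in (finishes day 37). The latest of these is day 43, so painting runs day 43 to 43 + 9 = day 52.
The earliest everything can be done is day 52, which is after the deadline of 48, so it is not possible.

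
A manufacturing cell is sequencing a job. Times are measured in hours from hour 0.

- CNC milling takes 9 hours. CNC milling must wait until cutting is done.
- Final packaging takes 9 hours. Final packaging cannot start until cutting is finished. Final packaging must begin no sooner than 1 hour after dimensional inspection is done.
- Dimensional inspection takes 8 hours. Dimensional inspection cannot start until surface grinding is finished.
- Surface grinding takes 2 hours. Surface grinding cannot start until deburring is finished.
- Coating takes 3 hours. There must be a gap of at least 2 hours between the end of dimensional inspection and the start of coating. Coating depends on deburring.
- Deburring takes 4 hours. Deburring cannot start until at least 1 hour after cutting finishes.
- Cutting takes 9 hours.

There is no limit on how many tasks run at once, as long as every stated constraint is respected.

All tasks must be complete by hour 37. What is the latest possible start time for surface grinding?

17

Nothing follows coating; the deadline of hour 37 is its only limit. It must start by 37 − 3 = hour 34.
To finish by hour 37, final packaging (duration 9) must start no later than hour 28.
Dimensional inspection must finish in time for coating (must start by hour 34, minus 2-hour gap → hour 32); final packaging (must start by hour 28, minus 1-hour gap → hour 27). The tightest is hour 27, so dimensional inspection must start by 27 − 8 = hour 19.
Surface grinding has to be done before dimensional inspection (must start by hour 19). That means finishing by hour 19, i.e. starting by 19 − 2 = hour 17.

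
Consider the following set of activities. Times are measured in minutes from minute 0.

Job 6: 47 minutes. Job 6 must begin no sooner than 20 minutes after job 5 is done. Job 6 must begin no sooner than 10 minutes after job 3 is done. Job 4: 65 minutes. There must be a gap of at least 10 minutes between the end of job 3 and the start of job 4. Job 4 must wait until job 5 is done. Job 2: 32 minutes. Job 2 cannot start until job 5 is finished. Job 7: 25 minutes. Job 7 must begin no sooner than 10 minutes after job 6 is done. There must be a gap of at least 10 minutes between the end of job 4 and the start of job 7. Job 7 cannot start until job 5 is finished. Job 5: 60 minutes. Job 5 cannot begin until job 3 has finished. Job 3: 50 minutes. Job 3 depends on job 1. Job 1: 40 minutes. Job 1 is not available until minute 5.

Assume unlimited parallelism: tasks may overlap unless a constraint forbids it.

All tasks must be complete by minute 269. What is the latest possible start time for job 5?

107

Job 2 has no dependents, so it just needs to finish by minute 269. Starting by 269 − 32 = minute 237 achieves that.
To finish by minute 269, job 7 (duration 25) must start no later than minute 244.
Job 4 has to be done before job 7 (must start by minute 244, minus 10-minute gap → minute 234). That means finishing by minute 234, i.e. starting by 234 − 65 = minute 169.
Job 6 must finish before job 7 (must start by minute 244, minus 10-minute gap → minute 234). With a 47-minute duration, job 6 must start by 234 − 47 = minute 187.
Job 5 feeds job 2 (must start by minute 237); job 4 (must start by minute 169); job 6 (must start by minute 187, minus 20-minute gap → minute 167); job 7 (must start by minute 244). Taking the minimum, job 5 must finish by minute 167 and start by 167 − 60 = minute 107.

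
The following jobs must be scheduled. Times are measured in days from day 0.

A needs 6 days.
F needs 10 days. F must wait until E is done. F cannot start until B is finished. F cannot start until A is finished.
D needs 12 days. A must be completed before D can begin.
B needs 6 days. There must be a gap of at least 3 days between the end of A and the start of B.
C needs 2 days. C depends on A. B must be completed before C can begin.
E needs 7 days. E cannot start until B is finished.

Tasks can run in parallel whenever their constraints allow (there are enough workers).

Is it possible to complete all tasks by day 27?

A can start immediately at day 0; it finishes at day 6.
D cannot begin until A (finishes day 6). It runs from day 6 to 6 + 12 = day 18.
After A (finishes day 6, plus 3-day gap → day 9), B can start at day 9 and finishes at day 15.
E waits on B (finishes day 15), so it starts at day 15 and finishes at 15 + 7 = day 22.
For F: E (finishes day 22); B (finishes day 15); A (finishes day 6). Taking the maximum gives a start of day 22, and it finishes at 22 + 10 = day 32.
C needs all of A (finishes day 6); B (finishes day 15). That puts its earliest start at day 15; it finishes at 15 + 2 = day 17.
The earliest everything can be done is day 32, which is after the deadline of 27, so it is not possible.

No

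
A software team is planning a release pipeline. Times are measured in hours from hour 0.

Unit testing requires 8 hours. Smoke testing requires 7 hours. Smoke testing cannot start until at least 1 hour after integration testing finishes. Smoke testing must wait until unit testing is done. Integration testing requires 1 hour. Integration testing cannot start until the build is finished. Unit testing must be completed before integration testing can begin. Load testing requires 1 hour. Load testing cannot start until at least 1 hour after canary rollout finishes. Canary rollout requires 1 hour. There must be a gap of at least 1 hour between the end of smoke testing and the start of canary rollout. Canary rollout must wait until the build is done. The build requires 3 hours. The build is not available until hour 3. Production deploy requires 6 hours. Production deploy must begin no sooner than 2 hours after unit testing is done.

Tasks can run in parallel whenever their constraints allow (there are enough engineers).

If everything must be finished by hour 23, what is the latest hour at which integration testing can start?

Load testing has no dependents, so it just needs to finish by hour 23. Starting by 23 − 1 = hour 22 achieves that.
Canary rollout must finish before load testing (must start by hour 22, minus 1-hour gap → hour 21). With a 1-hour duration, canary rollout must start by 21 − 1 = hour 20.
Smoke testing must finish before canary rollout (must start by hour 20, minus 1-hour gap → hour 19). With a 7-hour duration, smoke testing must start by 19 − 7 = hour 12.
Since smoke testing (must start by hour 12, minus 1-hour gap → hour 11) depends on it, integration testing must finish by hour 11. Backing off its 1-hour duration gives a latest start of hour 10.

10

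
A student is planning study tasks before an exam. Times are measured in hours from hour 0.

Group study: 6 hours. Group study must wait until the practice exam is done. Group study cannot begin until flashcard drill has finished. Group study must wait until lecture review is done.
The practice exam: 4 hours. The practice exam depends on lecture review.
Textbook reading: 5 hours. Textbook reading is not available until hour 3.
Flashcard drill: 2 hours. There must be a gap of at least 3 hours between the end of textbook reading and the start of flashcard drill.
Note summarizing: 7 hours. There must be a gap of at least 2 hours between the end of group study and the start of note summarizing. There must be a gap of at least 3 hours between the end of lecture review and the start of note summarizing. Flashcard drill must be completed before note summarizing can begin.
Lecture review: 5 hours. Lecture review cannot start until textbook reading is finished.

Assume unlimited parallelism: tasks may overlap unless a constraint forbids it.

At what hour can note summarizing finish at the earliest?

32

After its own release at hour 3, textbook reading can start at hour 3 and finishes at hour 8.
Flashcard drill waits on textbook reading (finishes hour 8, plus 3-hour gap → hour 11), so it starts at hour 11 and finishes at 11 + 2 = hour 13.
After textbook reading (finishes hour 8), lecture review can start at hour 8 and finishes at hour 13.
The practice exam waits on lecture review (finishes hour 13), so it starts at hour 13 and finishes at 13 + 4 = hour 17.
Group study has to wait for the practice exam (finishes hour 17); flashcard drill (finishes hour 13); lecture review (finishes hour 13). The latest of these is hour 17, so group study runs hour 17 to 17 + 6 = hour 23.
For note summarizing: group study (finishes hour 23, plus 2-hour gap → hour 25); lecture review (finishes hour 13, plus 3-hour gap → hour 16); flashcard drill (finishes hour 13). Taking the maximum gives a start of hour 25, and it finishes at 25 + 7 = hour 32.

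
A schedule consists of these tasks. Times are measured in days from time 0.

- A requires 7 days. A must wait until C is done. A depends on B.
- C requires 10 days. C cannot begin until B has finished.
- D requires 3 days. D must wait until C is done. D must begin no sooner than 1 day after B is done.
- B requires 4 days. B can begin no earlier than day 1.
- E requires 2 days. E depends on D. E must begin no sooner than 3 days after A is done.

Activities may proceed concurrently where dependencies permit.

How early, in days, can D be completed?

B waits on its own release at day 1, so it starts at day 1 and finishes at 1 + 4 = day 5.
C cannot begin until B (finishes day 5). It runs from day 5 to 5 + 10 = day 15.
D needs all of C (finishes day 15); B (finishes day 5, plus 1-day gap → day 6). That puts its earliest start at day 15; it finishes at 15 + 3 = day 18.

18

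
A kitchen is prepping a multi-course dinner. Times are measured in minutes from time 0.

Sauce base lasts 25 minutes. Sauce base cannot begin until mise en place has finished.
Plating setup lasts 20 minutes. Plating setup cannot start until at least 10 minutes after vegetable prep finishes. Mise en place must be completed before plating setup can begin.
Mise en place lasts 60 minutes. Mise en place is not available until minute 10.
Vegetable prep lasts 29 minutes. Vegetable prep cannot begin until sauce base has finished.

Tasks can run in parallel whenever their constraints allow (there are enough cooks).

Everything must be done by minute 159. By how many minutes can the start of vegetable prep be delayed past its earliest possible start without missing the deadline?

5

After its own release at minute 10, mise en place can start at minute 10 and finishes at minute 70.
After mise en place (finishes minute 70), sauce base can start at minute 70 and finishes at minute 95.
After sauce base (finishes minute 95), vegetable prep can start at minute 95 and finishes at minute 124.

Working backward from the deadline:
Plating setup must finish by minute 159; it takes 20 minutes, so it must start by 159 − 20 = minute 139.
Vegetable prep must finish before plating setup (must start by minute 139, minus 10-minute gap → minute 129). With a 29-minute duration, vegetable prep must start by 129 − 29 = minute 100.
So vegetable prep can start as early as minute 95 and as late as minute 100, giving 100 − 95 = 5 minutes of slack.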